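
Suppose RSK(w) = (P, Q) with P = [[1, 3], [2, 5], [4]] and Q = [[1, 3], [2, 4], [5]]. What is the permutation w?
4 2 5 3 1

Reverse the RSK construction: for i from n down to 1, find the cell of Q containing i, remove the entry at that cell from P, and reverse-bump it up through P; the value ejected from row 1 is w(i).

Step i=5: Q has 5 at row 3, column 1; remove 4 from row 3 of P and reverse-bump: 4 enters row 2 and ejects 2; 2 enters row 1 and ejects 1. So w(5) = 1. P is now [[2, 3], [4, 5]].
Step i=4: Q has 4 at row 2, column 2; remove 5 from row 2 of P and reverse-bump: 5 enters row 1 and ejects 3. So w(4) = 3. P is now [[2, 5], [4]].
Step i=3: Q has 3 at row 1, column 2; remove that cell from P, ejecting 5. So w(3) = 5. P is now [[2], [4]].
Step i=2: Q has 2 at row 2, column 1; remove 4 from row 2 of P and reverse-bump: 4 enters row 1 and ejects 2. So w(2) = 2. P is now [[4]].
Step i=1: Q has 1 at row 1, column 1; remove that cell from P, ejecting 4. So w(1) = 4. P is now [].

So w = 4 2 5 3 1.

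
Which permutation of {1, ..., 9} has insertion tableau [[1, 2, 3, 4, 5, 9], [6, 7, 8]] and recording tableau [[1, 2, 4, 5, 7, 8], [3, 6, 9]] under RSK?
1 6 2 3 7 4 8 9 5

Reverse the RSK construction: for i from n down to 1, find the cell of Q containing i, remove the entry at that cell from P, and reverse-bump it up through P; the value ejected from row 1 is w(i).

Step i=9: Q has 9 at row 2, column 3; remove 8 from row 2 of P and reverse-bump: 8 enters row 1 and ejects 5. So w(9) = 5. P is now [[1, 2, 3, 4, 8, 9], [6, 7]].
Step i=8: Q has 8 at row 1, column 6; remove that cell from P, ejecting 9. So w(8) = 9. P is now [[1, 2, 3, 4, 8], [6, 7]].
Step i=7: Q has 7 at row 1, column 5; remove that cell from P, ejecting 8. So w(7) = 8. P is now [[1, 2, 3, 4], [6, 7]].
Step i=6: Q has 6 at row 2, column 2; remove 7 from row 2 of P and reverse-bump: 7 enters row 1 and ejects 4. So w(6) = 4. P is now [[1, 2, 3, 7], [6]].
Step i=5: Q has 5 at row 1, column 4; remove that cell from P, ejecting 7. So w(5) = 7. P is now [[1, 2, 3], [6]].
Step i=4: Q has 4 at row 1, column 3; remove that cell from P, ejecting 3. So w(4) = 3. P is now [[1, 2], [6]].
Step i=3: Q has 3 at row 2, column 1; remove 6 from row 2 of P and reverse-bump: 6 enters row 1 and ejects 2. So w(3) = 2. P is now [[1, 6]].
Step i=2: Q has 2 at row 1, column 2; remove that cell from P, ejecting 6. So w(2) = 6. P is now [[1]].
Step i=1: Q has 1 at row 1, column 1; remove that cell from P, ejecting 1. So w(1) = 1. P is now [].

So w = 1 6 2 3 7 4 8 9 5.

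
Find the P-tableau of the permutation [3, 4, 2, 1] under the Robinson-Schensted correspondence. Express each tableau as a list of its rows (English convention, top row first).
Insert 3: appended to row 1. P = [[3]].
Insert 4: appended to row 1. P = [[3, 4]].
Insert 2: 2 bumps 3 from row 1; 3 starts row 2. P = [[2, 4], [3]].
Insert 1: 1 bumps 2 from row 1; 2 bumps 3 from row 2; 3 starts row 3. P = [[1, 4], [2], [3]].

So P = [[1, 4], [2], [3]].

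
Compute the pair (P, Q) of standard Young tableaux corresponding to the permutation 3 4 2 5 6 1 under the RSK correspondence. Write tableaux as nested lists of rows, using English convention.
Insert each entry of the permutation into P by Schensted row insertion, recording in Q the position of each new cell.

Insert 3: appended to row 1. P = [[3]].
Insert 4: appended to row 1. P = [[3, 4]].
Insert 2: 2 bumps 3 from row 1; 3 starts row 2. P = [[2, 4], [3]].
Insert 5: appended to row 1. P = [[2, 4, 5], [3]].
Insert 6: appended to row 1. P = [[2, 4, 5, 6], [3]].
Insert 1: 1 bumps 2 from row 1; 2 bumps 3 from row 2; 3 starts row 3. P = [[1, 4, 5, 6], [2], [3]].

So P = [[1, 4, 5, 6], [2], [3]], Q = [[1, 2, 4, 5], [3], [6]].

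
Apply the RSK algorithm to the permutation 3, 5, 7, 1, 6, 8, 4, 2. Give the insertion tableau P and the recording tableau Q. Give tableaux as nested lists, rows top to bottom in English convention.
P = [[1, 2, 6, 8], [3, 4], [5], [7]], Q = [[1, 2, 3, 6], [4, 5], [7], [8]]

Insert each entry of the permutation into P by Schensted row insertion, recording in Q the position of each new cell.

Insert 3: appended to row 1. P = [[3]].
Insert 5: appended to row 1. P = [[3, 5]].
Insert 7: appended to row 1. P = [[3, 5, 7]].
Insert 1: 1 bumps 3 from row 1; 3 starts row 2. P = [[1, 5, 7], [3]].
Insert 6: 6 bumps 7 from row 1; 7 appends to row 2. P = [[1, 5, 6], [3, 7]].
Insert 8: appended to row 1. P = [[1, 5, 6, 8], [3, 7]].
Insert 4: 4 bumps 5 from row 1; 5 bumps 7 from row 2; 7 starts row 3. P = [[1, 4, 6, 8], [3, 5], [7]].
Insert 2: 2 bumps 4 from row 1; 4 bumps 5 from row 2; 5 bumps 7 from row 3; 7 starts row 4. P = [[1, 2, 6, 8], [3, 4], [5], [7]].

So P = [[1, 2, 6, 8], [3, 4], [5], [7]], Q = [[1, 2, 3, 6], [4, 5], [7], [8]].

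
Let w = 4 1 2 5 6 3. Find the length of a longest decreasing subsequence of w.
2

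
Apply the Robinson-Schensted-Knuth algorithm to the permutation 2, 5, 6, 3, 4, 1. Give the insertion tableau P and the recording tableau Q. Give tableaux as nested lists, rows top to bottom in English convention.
P = [[1, 3, 4], [2, 6], [5]], Q = [[1, 2, 3], [4, 5], [6]]

Insert each entry of the permutation into P by Schensted row insertion, recording in Q the position of each new cell.

Insert 2: appended to row 1. P = [[2]].
Insert 5: appended to row 1. P = [[2, 5]].
Insert 6: appended to row 1. P = [[2, 5, 6]].
Insert 3: 3 bumps 5 from row 1; 5 starts row 2. P = [[2, 3, 6], [5]].
Insert 4: 4 bumps 6 from row 1; 6 appends to row 2. P = [[2, 3, 4], [5, 6]].
Insert 1: 1 bumps 2 from row 1; 2 bumps 5 from row 2; 5 starts row 3. P = [[1, 3, 4], [2, 6], [5]].

So P = [[1, 3, 4], [2, 6], [5]], Q = [[1, 2, 3], [4, 5], [6]].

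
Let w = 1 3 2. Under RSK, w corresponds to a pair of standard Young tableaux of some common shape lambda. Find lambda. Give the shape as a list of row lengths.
Row-insert each entry into an empty tableau.

After inserting 1: P = [[1]].
After inserting 3: P = [[1, 3]].
After inserting 2: P = [[1, 2], [3]].

The final insertion tableau P = [[1, 2], [3]] has shape [2, 1].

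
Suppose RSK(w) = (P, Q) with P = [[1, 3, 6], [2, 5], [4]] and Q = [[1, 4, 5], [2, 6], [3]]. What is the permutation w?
4 2 1 5 6 3

Reverse the RSK construction: for i from n down to 1, find the cell of Q containing i, remove the entry at that cell from P, and reverse-bump it up through P; the value ejected from row 1 is w(i).

Step i=6: Q has 6 at row 2, column 2; remove 5 from row 2 of P and reverse-bump: 5 enters row 1 and ejects 3. So w(6) = 3. P is now [[1, 5, 6], [2], [4]].
Step i=5: Q has 5 at row 1, column 3; remove that cell from P, ejecting 6. So w(5) = 6. P is now [[1, 5], [2], [4]].
Step i=4: Q has 4 at row 1, column 2; remove that cell from P, ejecting 5. So w(4) = 5. P is now [[1], [2], [4]].
Step i=3: Q has 3 at row 3, column 1; remove 4 from row 3 of P and reverse-bump: 4 enters row 2 and ejects 2; 2 enters row 1 and ejects 1. So w(3) = 1. P is now [[2], [4]].
Step i=2: Q has 2 at row 2, column 1; remove 4 from row 2 of P and reverse-bump: 4 enters row 1 and ejects 2. So w(2) = 2. P is now [[4]].
Step i=1: Q has 1 at row 1, column 1; remove that cell from P, ejecting 4. So w(1) = 4. P is now [].

So w = 4 2 1 5 6 3.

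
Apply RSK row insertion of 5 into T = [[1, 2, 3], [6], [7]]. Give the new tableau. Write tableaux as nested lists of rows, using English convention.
[[1, 2, 3, 5], [6], [7]]

5 is larger than every entry of row 1, so it is appended to row 1. The new tableau is [[1, 2, 3, 5], [6], [7]].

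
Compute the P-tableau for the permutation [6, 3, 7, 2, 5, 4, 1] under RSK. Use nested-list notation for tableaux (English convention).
Insert 6: appended to row 1. P = [[6]].
Insert 3: 3 bumps 6 from row 1; 6 starts row 2. P = [[3], [6]].
Insert 7: appended to row 1. P = [[3, 7], [6]].
Insert 2: 2 bumps 3 from row 1; 3 bumps 6 from row 2; 6 starts row 3. P = [[2, 7], [3], [6]].
Insert 5: 5 bumps 7 from row 1; 7 appends to row 2. P = [[2, 5], [3, 7], [6]].
Insert 4: 4 bumps 5 from row 1; 5 bumps 7 from row 2; 7 appends to row 3. P = [[2, 4], [3, 5], [6, 7]].
Insert 1: 1 bumps 2 from row 1; 2 bumps 3 from row 2; 3 bumps 6 from row 3; 6 starts row 4. P = [[1, 4], [2, 5], [3, 7], [6]].

So P = [[1, 4], [2, 5], [3, 7], [6]].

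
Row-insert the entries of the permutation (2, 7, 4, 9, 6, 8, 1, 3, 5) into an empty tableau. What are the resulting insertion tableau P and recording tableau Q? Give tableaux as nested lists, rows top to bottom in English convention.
P = [[1, 3, 5, 8], [2, 4, 6], [7, 9]], Q = [[1, 2, 4, 6], [3, 5, 9], [7, 8]]

Insert each entry of the permutation into P by Schensted row insertion, recording in Q the position of each new cell.

Insert 2: appended to row 1. P = [[2]].
Insert 7: appended to row 1. P = [[2, 7]].
Insert 4: 4 bumps 7 from row 1; 7 starts row 2. P = [[2, 4], [7]].
Insert 9: appended to row 1. P = [[2, 4, 9], [7]].
Insert 6: 6 bumps 9 from row 1; 9 appends to row 2. P = [[2, 4, 6], [7, 9]].
Insert 8: appended to row 1. P = [[2, 4, 6, 8], [7, 9]].
Insert 1: 1 bumps 2 from row 1; 2 bumps 7 from row 2; 7 starts row 3. P = [[1, 4, 6, 8], [2, 9], [7]].
Insert 3: 3 bumps 4 from row 1; 4 bumps 9 from row 2; 9 appends to row 3. P = [[1, 3, 6, 8], [2, 4], [7, 9]].
Insert 5: 5 bumps 6 from row 1; 6 appends to row 2. P = [[1, 3, 5, 8], [2, 4, 6], [7, 9]].

So P = [[1, 3, 5, 8], [2, 4, 6], [7, 9]], Q = [[1, 2, 4, 6], [3, 5, 9], [7, 8]].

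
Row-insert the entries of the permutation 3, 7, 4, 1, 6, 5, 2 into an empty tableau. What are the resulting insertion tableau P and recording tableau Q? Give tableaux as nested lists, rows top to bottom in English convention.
Insert each entry of the permutation into P by Schensted row insertion, recording in Q the position of each new cell.

Insert 3: appended to row 1. P = [[3]].
Insert 7: appended to row 1. P = [[3, 7]].
Insert 4: 4 bumps 7 from row 1; 7 starts row 2. P = [[3, 4], [7]].
Insert 1: 1 bumps 3 from row 1; 3 bumps 7 from row 2; 7 starts row 3. P = [[1, 4], [3], [7]].
Insert 6: appended to row 1. P = [[1, 4, 6], [3], [7]].
Insert 5: 5 bumps 6 from row 1; 6 appends to row 2. P = [[1, 4, 5], [3, 6], [7]].
Insert 2: 2 bumps 4 from row 1; 4 bumps 6 from row 2; 6 bumps 7 from row 3; 7 starts row 4. P = [[1, 2, 5], [3, 4], [6], [7]].

So P = [[1, 2, 5], [3, 4], [6], [7]], Q = [[1, 2, 5], [3, 6], [4], [7]].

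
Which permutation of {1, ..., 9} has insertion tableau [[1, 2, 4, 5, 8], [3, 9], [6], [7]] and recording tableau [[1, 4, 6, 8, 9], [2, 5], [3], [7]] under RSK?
Reverse the RSK construction: for i from n down to 1, find the cell of Q containing i, remove the entry at that cell from P, and reverse-bump it up through P; the value ejected from row 1 is w(i).

Step i=9: Q has 9 at row 1, column 5; remove that cell from P, ejecting 8. So w(9) = 8. P is now [[1, 2, 4, 5], [3, 9], [6], [7]].
Step i=8: Q has 8 at row 1, column 4; remove that cell from P, ejecting 5. So w(8) = 5. P is now [[1, 2, 4], [3, 9], [6], [7]].
Step i=7: Q has 7 at row 4, column 1; remove 7 from row 4 of P and reverse-bump: 7 enters row 3 and ejects 6; 6 enters row 2 and ejects 3; 3 enters row 1 and ejects 2. So w(7) = 2. P is now [[1, 3, 4], [6, 9], [7]].
Step i=6: Q has 6 at row 1, column 3; remove that cell from P, ejecting 4. So w(6) = 4. P is now [[1, 3], [6, 9], [7]].
Step i=5: Q has 5 at row 2, column 2; remove 9 from row 2 of P and reverse-bump: 9 enters row 1 and ejects 3. So w(5) = 3. P is now [[1, 9], [6], [7]].
Step i=4: Q has 4 at row 1, column 2; remove that cell from P, ejecting 9. So w(4) = 9. P is now [[1], [6], [7]].
Step i=3: Q has 3 at row 3, column 1; remove 7 from row 3 of P and reverse-bump: 7 enters row 2 and ejects 6; 6 enters row 1 and ejects 1. So w(3) = 1. P is now [[6], [7]].
Step i=2: Q has 2 at row 2, column 1; remove 7 from row 2 of P and reverse-bump: 7 enters row 1 and ejects 6. So w(2) = 6. P is now [[7]].
Step i=1: Q has 1 at row 1, column 1; remove that cell from P, ejecting 7. So w(1) = 7. P is now [].

So w = 7 6 1 9 3 4 2 5 8.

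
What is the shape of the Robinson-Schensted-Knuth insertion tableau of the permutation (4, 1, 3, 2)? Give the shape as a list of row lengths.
[2, 1, 1]

Row-insert each entry into an empty tableau.

After inserting 4: P = [[4]].
After inserting 1: P = [[1], [4]].
After inserting 3: P = [[1, 3], [4]].
After inserting 2: P = [[1, 2], [3], [4]].

The final insertion tableau P = [[1, 2], [3], [4]] has shape [2, 1, 1].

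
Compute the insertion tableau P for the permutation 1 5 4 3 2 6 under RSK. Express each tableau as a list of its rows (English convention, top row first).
P = [[1, 2, 6], [3], [4], [5]]

Insert 1: appended to row 1. P = [[1]].
Insert 5: appended to row 1. P = [[1, 5]].
Insert 4: 4 bumps 5 from row 1; 5 starts row 2. P = [[1, 4], [5]].
Insert 3: 3 bumps 4 from row 1; 4 bumps 5 from row 2; 5 starts row 3. P = [[1, 3], [4], [5]].
Insert 2: 2 bumps 3 from row 1; 3 bumps 4 from row 2; 4 bumps 5 from row 3; 5 starts row 4. P = [[1, 2], [3], [4], [5]].
Insert 6: appended to row 1. P = [[1, 2, 6], [3], [4], [5]].

So P = [[1, 2, 6], [3], [4], [5]].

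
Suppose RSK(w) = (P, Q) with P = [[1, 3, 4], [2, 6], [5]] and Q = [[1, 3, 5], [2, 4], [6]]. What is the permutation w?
5 2 6 3 4 1

Reverse the RSK construction: for i from n down to 1, find the cell of Q containing i, remove the entry at that cell from P, and reverse-bump it up through P; the value ejected from row 1 is w(i).

Step i=6: Q has 6 at row 3, column 1; remove 5 from row 3 of P and reverse-bump: 5 enters row 2 and ejects 2; 2 enters row 1 and ejects 1. So w(6) = 1. P is now [[2, 3, 4], [5, 6]].
Step i=5: Q has 5 at row 1, column 3; remove that cell from P, ejecting 4. So w(5) = 4. P is now [[2, 3], [5, 6]].
Step i=4: Q has 4 at row 2, column 2; remove 6 from row 2 of P and reverse-bump: 6 enters row 1 and ejects 3. So w(4) = 3. P is now [[2, 6], [5]].
Step i=3: Q has 3 at row 1, column 2; remove that cell from P, ejecting 6. So w(3) = 6. P is now [[2], [5]].
Step i=2: Q has 2 at row 2, column 1; remove 5 from row 2 of P and reverse-bump: 5 enters row 1 and ejects 2. So w(2) = 2. P is now [[5]].
Step i=1: Q has 1 at row 1, column 1; remove that cell from P, ejecting 5. So w(1) = 5. P is now [].

So w = 5 2 6 3 4 1.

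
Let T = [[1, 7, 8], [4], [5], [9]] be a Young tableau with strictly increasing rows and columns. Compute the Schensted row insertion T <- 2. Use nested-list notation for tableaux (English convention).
[[1, 2, 8], [4, 7], [5], [9]]

In row 1, 2 replaces 7 (the leftmost entry greater than 2); 7 is bumped to row 2. 7 is appended to row 2. The new tableau is [[1, 2, 8], [4, 7], [5], [9]].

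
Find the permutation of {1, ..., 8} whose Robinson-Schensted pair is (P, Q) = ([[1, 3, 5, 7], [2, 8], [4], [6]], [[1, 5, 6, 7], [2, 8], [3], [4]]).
6 4 2 1 3 5 8 7

Reverse the RSK construction: for i from n down to 1, find the cell of Q containing i, remove the entry at that cell from P, and reverse-bump it up through P; the value ejected from row 1 is w(i).

Step i=8: Q has 8 at row 2, column 2; remove 8 from row 2 of P and reverse-bump: 8 enters row 1 and ejects 7. So w(8) = 7. P is now [[1, 3, 5, 8], [2], [4], [6]].
Step i=7: Q has 7 at row 1, column 4; remove that cell from P, ejecting 8. So w(7) = 8. P is now [[1, 3, 5], [2], [4], [6]].
Step i=6: Q has 6 at row 1, column 3; remove that cell from P, ejecting 5. So w(6) = 5. P is now [[1, 3], [2], [4], [6]].
Step i=5: Q has 5 at row 1, column 2; remove that cell from P, ejecting 3. So w(5) = 3. P is now [[1], [2], [4], [6]].
Step i=4: Q has 4 at row 4, column 1; remove 6 from row 4 of P and reverse-bump: 6 enters row 3 and ejects 4; 4 enters row 2 and ejects 2; 2 enters row 1 and ejects 1. So w(4) = 1. P is now [[2], [4], [6]].
Step i=3: Q has 3 at row 3, column 1; remove 6 from row 3 of P and reverse-bump: 6 enters row 2 and ejects 4; 4 enters row 1 and ejects 2. So w(3) = 2. P is now [[4], [6]].
Step i=2: Q has 2 at row 2, column 1; remove 6 from row 2 of P and reverse-bump: 6 enters row 1 and ejects 4. So w(2) = 4. P is now [[6]].
Step i=1: Q has 1 at row 1, column 1; remove that cell from P, ejecting 6. So w(1) = 6. P is now [].

So w = 6 4 2 1 3 5 8 7.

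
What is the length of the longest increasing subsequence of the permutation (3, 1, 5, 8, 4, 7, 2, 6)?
3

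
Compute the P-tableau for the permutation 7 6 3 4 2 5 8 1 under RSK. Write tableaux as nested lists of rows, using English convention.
P = [[1, 4, 5, 8], [2], [3], [6], [7]]

After inserting 7: P = [[7]].
After inserting 6: P = [[6], [7]].
After inserting 3: P = [[3], [6], [7]].
After inserting 4: P = [[3, 4], [6], [7]].
After inserting 2: P = [[2, 4], [3], [6], [7]].
After inserting 5: P = [[2, 4, 5], [3], [6], [7]].
After inserting 8: P = [[2, 4, 5, 8], [3], [6], [7]].
After inserting 1: P = [[1, 4, 5, 8], [2], [3], [6], [7]].

So P = [[1, 4, 5, 8], [2], [3], [6], [7]].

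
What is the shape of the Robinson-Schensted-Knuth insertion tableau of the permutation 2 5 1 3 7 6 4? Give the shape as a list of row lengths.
Row-insert each entry into an empty tableau.

After inserting 2: P = [[2]].
After inserting 5: P = [[2, 5]].
After inserting 1: P = [[1, 5], [2]].
After inserting 3: P = [[1, 3], [2, 5]].
After inserting 7: P = [[1, 3, 7], [2, 5]].
After inserting 6: P = [[1, 3, 6], [2, 5, 7]].
After inserting 4: P = [[1, 3, 4], [2, 5, 6], [7]].

The final insertion tableau P = [[1, 3, 4], [2, 5, 6], [7]] has shape [3, 3, 1].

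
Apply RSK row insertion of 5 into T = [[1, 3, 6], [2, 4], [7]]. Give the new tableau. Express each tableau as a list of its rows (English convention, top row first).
[[1, 3, 5], [2, 4, 6], [7]]

In row 1, 5 replaces 6 (the leftmost entry greater than 5); 6 is bumped to row 2. 6 is appended to row 2. The new tableau is [[1, 3, 5], [2, 4, 6], [7]].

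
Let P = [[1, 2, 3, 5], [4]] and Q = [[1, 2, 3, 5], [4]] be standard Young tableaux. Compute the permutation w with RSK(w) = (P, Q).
Reverse RSK: for i = n, n-1, ..., 1, locate i in Q, remove the corresponding corner cell from P, and reverse-bump its entry up through P; the value ejected from row 1 is w(i).

So w = 1 2 4 3 5.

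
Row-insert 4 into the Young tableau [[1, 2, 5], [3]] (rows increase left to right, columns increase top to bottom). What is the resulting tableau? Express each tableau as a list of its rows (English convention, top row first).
In row 1, 4 replaces 5 (the leftmost entry greater than 4); 5 is bumped to row 2. 5 is appended to row 2. The new tableau is [[1, 2, 4], [3, 5]].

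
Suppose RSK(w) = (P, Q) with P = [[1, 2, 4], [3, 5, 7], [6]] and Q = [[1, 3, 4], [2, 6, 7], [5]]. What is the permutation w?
6 3 5 7 1 2 4

Reverse the RSK construction: for i from n down to 1, find the cell of Q containing i, remove the entry at that cell from P, and reverse-bump it up through P; the value ejected from row 1 is w(i).

Step i=7: Q has 7 at row 2, column 3; remove 7 from row 2 of P and reverse-bump: 7 enters row 1 and ejects 4. So w(7) = 4. P is now [[1, 2, 7], [3, 5], [6]].
Step i=6: Q has 6 at row 2, column 2; remove 5 from row 2 of P and reverse-bump: 5 enters row 1 and ejects 2. So w(6) = 2. P is now [[1, 5, 7], [3], [6]].
Step i=5: Q has 5 at row 3, column 1; remove 6 from row 3 of P and reverse-bump: 6 enters row 2 and ejects 3; 3 enters row 1 and ejects 1. So w(5) = 1. P is now [[3, 5, 7], [6]].
Step i=4: Q has 4 at row 1, column 3; remove that cell from P, ejecting 7. So w(4) = 7. P is now [[3, 5], [6]].
Step i=3: Q has 3 at row 1, column 2; remove that cell from P, ejecting 5. So w(3) = 5. P is now [[3], [6]].
Step i=2: Q has 2 at row 2, column 1; remove 6 from row 2 of P and reverse-bump: 6 enters row 1 and ejects 3. So w(2) = 3. P is now [[6]].
Step i=1: Q has 1 at row 1, column 1; remove that cell from P, ejecting 6. So w(1) = 6. P is now [].

So w = 6 3 5 7 1 2 4.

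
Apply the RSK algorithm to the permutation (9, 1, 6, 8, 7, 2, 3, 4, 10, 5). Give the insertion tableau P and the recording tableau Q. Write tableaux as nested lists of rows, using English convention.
Insert each entry of the permutation into P by Schensted row insertion, recording in Q the position of each new cell.

Insert 9: appended to row 1. P = [[9]].
Insert 1: 1 bumps 9 from row 1; 9 starts row 2. P = [[1], [9]].
Insert 6: appended to row 1. P = [[1, 6], [9]].
Insert 8: appended to row 1. P = [[1, 6, 8], [9]].
Insert 7: 7 bumps 8 from row 1; 8 bumps 9 from row 2; 9 starts row 3. P = [[1, 6, 7], [8], [9]].
Insert 2: 2 bumps 6 from row 1; 6 bumps 8 from row 2; 8 bumps 9 from row 3; 9 starts row 4. P = [[1, 2, 7], [6], [8], [9]].
Insert 3: 3 bumps 7 from row 1; 7 appends to row 2. P = [[1, 2, 3], [6, 7], [8], [9]].
Insert 4: appended to row 1. P = [[1, 2, 3, 4], [6, 7], [8], [9]].
Insert 10: appended to row 1. P = [[1, 2, 3, 4, 10], [6, 7], [8], [9]].
Insert 5: 5 bumps 10 from row 1; 10 appends to row 2. P = [[1, 2, 3, 4, 5], [6, 7, 10], [8], [9]].

So P = [[1, 2, 3, 4, 5], [6, 7, 10], [8], [9]], Q = [[1, 3, 4, 8, 9], [2, 7, 10], [5], [6]].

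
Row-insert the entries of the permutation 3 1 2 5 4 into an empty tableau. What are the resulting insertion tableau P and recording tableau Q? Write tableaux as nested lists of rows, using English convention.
P = [[1, 2, 4], [3, 5]], Q = [[1, 3, 4], [2, 5]]

Insert each entry of the permutation into P by Schensted row insertion, recording in Q the position of each new cell.

After inserting 3: P = [[3]].
After inserting 1: P = [[1], [3]].
After inserting 2: P = [[1, 2], [3]].
After inserting 5: P = [[1, 2, 5], [3]].
After inserting 4: P = [[1, 2, 4], [3, 5]].

So P = [[1, 2, 4], [3, 5]], Q = [[1, 3, 4], [2, 5]].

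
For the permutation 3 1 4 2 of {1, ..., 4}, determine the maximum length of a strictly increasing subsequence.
2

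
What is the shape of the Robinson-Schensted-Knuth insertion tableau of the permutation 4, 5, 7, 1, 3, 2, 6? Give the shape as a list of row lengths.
[3, 3, 1]

Row-insert each entry into an empty tableau.

After inserting 4: P = [[4]].
After inserting 5: P = [[4, 5]].
After inserting 7: P = [[4, 5, 7]].
After inserting 1: P = [[1, 5, 7], [4]].
After inserting 3: P = [[1, 3, 7], [4, 5]].
After inserting 2: P = [[1, 2, 7], [3, 5], [4]].
After inserting 6: P = [[1, 2, 6], [3, 5, 7], [4]].

The final insertion tableau P = [[1, 2, 6], [3, 5, 7], [4]] has shape [3, 3, 1].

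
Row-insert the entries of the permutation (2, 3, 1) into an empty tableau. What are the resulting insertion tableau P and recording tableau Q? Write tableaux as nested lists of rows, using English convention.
P = [[1, 3], [2]], Q = [[1, 2], [3]]

Insert each entry of the permutation into P by Schensted row insertion, recording in Q the position of each new cell.

Insert 2: appended to row 1. P = [[2]].
Insert 3: appended to row 1. P = [[2, 3]].
Insert 1: 1 bumps 2 from row 1; 2 starts row 2. P = [[1, 3], [2]].

So P = [[1, 3], [2]], Q = [[1, 2], [3]].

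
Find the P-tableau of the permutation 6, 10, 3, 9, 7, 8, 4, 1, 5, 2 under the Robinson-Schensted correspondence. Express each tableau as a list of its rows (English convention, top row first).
P = [[1, 2, 5], [3, 4, 8], [6, 7], [9], [10]]

Insert 6: appended to row 1. P = [[6]].
Insert 10: appended to row 1. P = [[6, 10]].
Insert 3: 3 bumps 6 from row 1; 6 starts row 2. P = [[3, 10], [6]].
Insert 9: 9 bumps 10 from row 1; 10 appends to row 2. P = [[3, 9], [6, 10]].
Insert 7: 7 bumps 9 from row 1; 9 bumps 10 from row 2; 10 starts row 3. P = [[3, 7], [6, 9], [10]].
Insert 8: appended to row 1. P = [[3, 7, 8], [6, 9], [10]].
Insert 4: 4 bumps 7 from row 1; 7 bumps 9 from row 2; 9 bumps 10 from row 3; 10 starts row 4. P = [[3, 4, 8], [6, 7], [9], [10]].
Insert 1: 1 bumps 3 from row 1; 3 bumps 6 from row 2; 6 bumps 9 from row 3; 9 bumps 10 from row 4; 10 starts row 5. P = [[1, 4, 8], [3, 7], [6], [9], [10]].
Insert 5: 5 bumps 8 from row 1; 8 appends to row 2. P = [[1, 4, 5], [3, 7, 8], [6], [9], [10]].
Insert 2: 2 bumps 4 from row 1; 4 bumps 7 from row 2; 7 appends to row 3. P = [[1, 2, 5], [3, 4, 8], [6, 7], [9], [10]].

So P = [[1, 2, 5], [3, 4, 8], [6, 7], [9], [10]].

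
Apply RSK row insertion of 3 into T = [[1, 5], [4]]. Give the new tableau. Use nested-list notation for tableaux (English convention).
In row 1, 3 replaces 5 (the leftmost entry greater than 3); 5 is bumped to row 2. 5 is appended to row 2. The new tableau is [[1, 3], [4, 5]].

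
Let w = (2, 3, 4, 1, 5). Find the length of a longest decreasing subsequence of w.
2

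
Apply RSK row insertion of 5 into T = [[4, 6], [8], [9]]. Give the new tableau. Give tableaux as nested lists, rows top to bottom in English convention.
In row 1, 5 replaces 6 (the leftmost entry greater than 5); 6 is bumped to row 2. In row 2, 6 replaces 8 (the leftmost entry greater than 6); 8 is bumped to row 3. In row 3, 8 replaces 9 (the leftmost entry greater than 8); 9 is bumped to row 4. 9 starts a new row 4. The new tableau is [[4, 5], [6], [8], [9]].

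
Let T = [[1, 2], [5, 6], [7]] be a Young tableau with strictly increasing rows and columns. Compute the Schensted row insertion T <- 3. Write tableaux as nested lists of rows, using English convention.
[[1, 2, 3], [5, 6], [7]]

3 is larger than every entry of row 1, so it is appended to row 1. The new tableau is [[1, 2, 3], [5, 6], [7]].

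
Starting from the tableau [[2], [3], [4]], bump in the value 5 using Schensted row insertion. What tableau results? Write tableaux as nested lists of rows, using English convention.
[[2, 5], [3], [4]]

5 is larger than every entry of row 1, so it is appended to row 1. The new tableau is [[2, 5], [3], [4]].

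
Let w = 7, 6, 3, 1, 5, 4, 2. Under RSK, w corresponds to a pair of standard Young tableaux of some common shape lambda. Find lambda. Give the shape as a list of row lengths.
[2, 2, 1, 1, 1]

Row-insert each entry into an empty tableau.

After inserting 7: P = [[7]].
After inserting 6: P = [[6], [7]].
After inserting 3: P = [[3], [6], [7]].
After inserting 1: P = [[1], [3], [6], [7]].
After inserting 5: P = [[1, 5], [3], [6], [7]].
After inserting 4: P = [[1, 4], [3, 5], [6], [7]].
After inserting 2: P = [[1, 2], [3, 4], [5], [6], [7]].

The final insertion tableau P = [[1, 2], [3, 4], [5], [6], [7]] has shape [2, 2, 1, 1, 1].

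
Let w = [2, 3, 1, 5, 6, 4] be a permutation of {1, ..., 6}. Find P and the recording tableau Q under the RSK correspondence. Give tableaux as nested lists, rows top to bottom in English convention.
P = [[1, 3, 4, 6], [2, 5]], Q = [[1, 2, 4, 5], [3, 6]]

Insert each entry of the permutation into P by Schensted row insertion, recording in Q the position of each new cell.

Insert 2: appended to row 1. P = [[2]].
Insert 3: appended to row 1. P = [[2, 3]].
Insert 1: 1 bumps 2 from row 1; 2 starts row 2. P = [[1, 3], [2]].
Insert 5: appended to row 1. P = [[1, 3, 5], [2]].
Insert 6: appended to row 1. P = [[1, 3, 5, 6], [2]].
Insert 4: 4 bumps 5 from row 1; 5 appends to row 2. P = [[1, 3, 4, 6], [2, 5]].

So P = [[1, 3, 4, 6], [2, 5]], Q = [[1, 2, 4, 5], [3, 6]].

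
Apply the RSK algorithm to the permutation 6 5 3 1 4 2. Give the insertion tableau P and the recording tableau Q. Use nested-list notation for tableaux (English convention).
Insert each entry of the permutation into P by Schensted row insertion, recording in Q the position of each new cell.

Insert 6: appended to row 1. P = [[6]].
Insert 5: 5 bumps 6 from row 1; 6 starts row 2. P = [[5], [6]].
Insert 3: 3 bumps 5 from row 1; 5 bumps 6 from row 2; 6 starts row 3. P = [[3], [5], [6]].
Insert 1: 1 bumps 3 from row 1; 3 bumps 5 from row 2; 5 bumps 6 from row 3; 6 starts row 4. P = [[1], [3], [5], [6]].
Insert 4: appended to row 1. P = [[1, 4], [3], [5], [6]].
Insert 2: 2 bumps 4 from row 1; 4 appends to row 2. P = [[1, 2], [3, 4], [5], [6]].

So P = [[1, 2], [3, 4], [5], [6]], Q = [[1, 5], [2, 6], [3], [4]].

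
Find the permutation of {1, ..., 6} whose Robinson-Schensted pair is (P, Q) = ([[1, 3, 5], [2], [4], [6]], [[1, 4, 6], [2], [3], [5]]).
6 4 2 3 1 5

Reverse RSK: for i = n, n-1, ..., 1, locate i in Q, remove the corresponding corner cell from P, and reverse-bump its entry up through P; the value ejected from row 1 is w(i).

So w = 6 4 2 3 1 5.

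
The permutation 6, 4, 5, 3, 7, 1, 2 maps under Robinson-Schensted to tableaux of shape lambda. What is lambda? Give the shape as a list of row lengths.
Row-insert each entry into an empty tableau.

After inserting 6: P = [[6]].
After inserting 4: P = [[4], [6]].
After inserting 5: P = [[4, 5], [6]].
After inserting 3: P = [[3, 5], [4], [6]].
After inserting 7: P = [[3, 5, 7], [4], [6]].
After inserting 1: P = [[1, 5, 7], [3], [4], [6]].
After inserting 2: P = [[1, 2, 7], [3, 5], [4], [6]].

The final insertion tableau P = [[1, 2, 7], [3, 5], [4], [6]] has shape [3, 2, 1, 1].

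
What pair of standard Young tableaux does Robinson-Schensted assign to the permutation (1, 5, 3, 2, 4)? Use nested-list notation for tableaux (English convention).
P = [[1, 2, 4], [3], [5]], Q = [[1, 2, 5], [3], [4]]

Insert each entry of the permutation into P by Schensted row insertion, recording in Q the position of each new cell.

Insert 1: appended to row 1. P = [[1]], Q = [[1]].
Insert 5: appended to row 1. P = [[1, 5]], Q = [[1, 2]].
Insert 3: 3 bumps 5 from row 1; 5 starts row 2. P = [[1, 3], [5]], Q = [[1, 2], [3]].
Insert 2: 2 bumps 3 from row 1; 3 bumps 5 from row 2; 5 starts row 3. P = [[1, 2], [3], [5]], Q = [[1, 2], [3], [4]].
Insert 4: appended to row 1. P = [[1, 2, 4], [3], [5]], Q = [[1, 2, 5], [3], [4]].

So P = [[1, 2, 4], [3], [5]], Q = [[1, 2, 5], [3], [4]].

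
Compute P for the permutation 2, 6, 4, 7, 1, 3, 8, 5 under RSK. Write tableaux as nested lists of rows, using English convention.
P = [[1, 3, 5, 8], [2, 4, 7], [6]]

Insert 2: appended to row 1. P = [[2]].
Insert 6: appended to row 1. P = [[2, 6]].
Insert 4: 4 bumps 6 from row 1; 6 starts row 2. P = [[2, 4], [6]].
Insert 7: appended to row 1. P = [[2, 4, 7], [6]].
Insert 1: 1 bumps 2 from row 1; 2 bumps 6 from row 2; 6 starts row 3. P = [[1, 4, 7], [2], [6]].
Insert 3: 3 bumps 4 from row 1; 4 appends to row 2. P = [[1, 3, 7], [2, 4], [6]].
Insert 8: appended to row 1. P = [[1, 3, 7, 8], [2, 4], [6]].
Insert 5: 5 bumps 7 from row 1; 7 appends to row 2. P = [[1, 3, 5, 8], [2, 4, 7], [6]].

So P = [[1, 3, 5, 8], [2, 4, 7], [6]].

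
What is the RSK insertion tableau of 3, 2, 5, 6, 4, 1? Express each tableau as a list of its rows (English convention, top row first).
P = [[1, 4, 6], [2, 5], [3]]

Insert 3: appended to row 1. P = [[3]].
Insert 2: 2 bumps 3 from row 1; 3 starts row 2. P = [[2], [3]].
Insert 5: appended to row 1. P = [[2, 5], [3]].
Insert 6: appended to row 1. P = [[2, 5, 6], [3]].
Insert 4: 4 bumps 5 from row 1; 5 appends to row 2. P = [[2, 4, 6], [3, 5]].
Insert 1: 1 bumps 2 from row 1; 2 bumps 3 from row 2; 3 starts row 3. P = [[1, 4, 6], [2, 5], [3]].

So P = [[1, 4, 6], [2, 5], [3]].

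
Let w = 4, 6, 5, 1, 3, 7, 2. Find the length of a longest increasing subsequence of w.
3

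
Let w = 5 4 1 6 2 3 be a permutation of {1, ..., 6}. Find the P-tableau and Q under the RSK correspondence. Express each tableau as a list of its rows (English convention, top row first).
P = [[1, 2, 3], [4, 6], [5]], Q = [[1, 4, 6], [2, 5], [3]]

Insert each entry of the permutation into P by Schensted row insertion, recording in Q the position of each new cell.

Insert 5: appended to row 1. P = [[5]].
Insert 4: 4 bumps 5 from row 1; 5 starts row 2. P = [[4], [5]].
Insert 1: 1 bumps 4 from row 1; 4 bumps 5 from row 2; 5 starts row 3. P = [[1], [4], [5]].
Insert 6: appended to row 1. P = [[1, 6], [4], [5]].
Insert 2: 2 bumps 6 from row 1; 6 appends to row 2. P = [[1, 2], [4, 6], [5]].
Insert 3: appended to row 1. P = [[1, 2, 3], [4, 6], [5]].

So P = [[1, 2, 3], [4, 6], [5]], Q = [[1, 4, 6], [2, 5], [3]].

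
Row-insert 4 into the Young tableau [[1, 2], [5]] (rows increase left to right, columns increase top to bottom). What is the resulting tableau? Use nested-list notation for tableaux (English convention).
4 is larger than every entry of row 1, so it is appended to row 1. The new tableau is [[1, 2, 4], [5]].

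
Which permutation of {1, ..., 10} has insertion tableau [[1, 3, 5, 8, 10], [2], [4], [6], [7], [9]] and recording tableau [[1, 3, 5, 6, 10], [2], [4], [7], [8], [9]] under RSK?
Reverse the RSK construction: for i from n down to 1, find the cell of Q containing i, remove the entry at that cell from P, and reverse-bump it up through P; the value ejected from row 1 is w(i).

Step i=10: Q has 10 at row 1, column 5; remove that cell from P, ejecting 10. So w(10) = 10. P is now [[1, 3, 5, 8], [2], [4], [6], [7], [9]].
Step i=9: Q has 9 at row 6, column 1; remove 9 from row 6 of P and reverse-bump: 9 enters row 5 and ejects 7; 7 enters row 4 and ejects 6; 6 enters row 3 and ejects 4; 4 enters row 2 and ejects 2; 2 enters row 1 and ejects 1. So w(9) = 1. P is now [[2, 3, 5, 8], [4], [6], [7], [9]].
Step i=8: Q has 8 at row 5, column 1; remove 9 from row 5 of P and reverse-bump: 9 enters row 4 and ejects 7; 7 enters row 3 and ejects 6; 6 enters row 2 and ejects 4; 4 enters row 1 and ejects 3. So w(8) = 3. P is now [[2, 4, 5, 8], [6], [7], [9]].
Step i=7: Q has 7 at row 4, column 1; remove 9 from row 4 of P and reverse-bump: 9 enters row 3 and ejects 7; 7 enters row 2 and ejects 6; 6 enters row 1 and ejects 5. So w(7) = 5. P is now [[2, 4, 6, 8], [7], [9]].
Step i=6: Q has 6 at row 1, column 4; remove that cell from P, ejecting 8. So w(6) = 8. P is now [[2, 4, 6], [7], [9]].
Step i=5: Q has 5 at row 1, column 3; remove that cell from P, ejecting 6. So w(5) = 6. P is now [[2, 4], [7], [9]].
Step i=4: Q has 4 at row 3, column 1; remove 9 from row 3 of P and reverse-bump: 9 enters row 2 and ejects 7; 7 enters row 1 and ejects 4. So w(4) = 4. P is now [[2, 7], [9]].
Step i=3: Q has 3 at row 1, column 2; remove that cell from P, ejecting 7. So w(3) = 7. P is now [[2], [9]].
Step i=2: Q has 2 at row 2, column 1; remove 9 from row 2 of P and reverse-bump: 9 enters row 1 and ejects 2. So w(2) = 2. P is now [[9]].
Step i=1: Q has 1 at row 1, column 1; remove that cell from P, ejecting 9. So w(1) = 9. P is now [].

So w = 9 2 7 4 6 8 5 3 1 10.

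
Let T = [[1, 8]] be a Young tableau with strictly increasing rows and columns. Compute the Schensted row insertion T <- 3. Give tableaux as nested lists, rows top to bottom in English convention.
[[1, 3], [8]]

In row 1, 3 replaces 8 (the leftmost entry greater than 3); 8 is bumped to row 2. 8 starts a new row 2. The new tableau is [[1, 3], [8]].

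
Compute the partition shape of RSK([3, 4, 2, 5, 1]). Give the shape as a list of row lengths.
[3, 1, 1]

Row-insert each entry into an empty tableau.

After inserting 3: P = [[3]].
After inserting 4: P = [[3, 4]].
After inserting 2: P = [[2, 4], [3]].
After inserting 5: P = [[2, 4, 5], [3]].
After inserting 1: P = [[1, 4, 5], [2], [3]].

The final insertion tableau P = [[1, 4, 5], [2], [3]] has shape [3, 1, 1].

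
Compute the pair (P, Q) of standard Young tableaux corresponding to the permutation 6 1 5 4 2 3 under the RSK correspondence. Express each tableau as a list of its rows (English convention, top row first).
Insert each entry of the permutation into P by Schensted row insertion, recording in Q the position of each new cell.

After inserting 6: P = [[6]].
After inserting 1: P = [[1], [6]].
After inserting 5: P = [[1, 5], [6]].
After inserting 4: P = [[1, 4], [5], [6]].
After inserting 2: P = [[1, 2], [4], [5], [6]].
After inserting 3: P = [[1, 2, 3], [4], [5], [6]].

So P = [[1, 2, 3], [4], [5], [6]], Q = [[1, 3, 6], [2], [4], [5]].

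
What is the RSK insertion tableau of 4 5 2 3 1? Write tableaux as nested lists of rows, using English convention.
Insert 4: appended to row 1. P = [[4]].
Insert 5: appended to row 1. P = [[4, 5]].
Insert 2: 2 bumps 4 from row 1; 4 starts row 2. P = [[2, 5], [4]].
Insert 3: 3 bumps 5 from row 1; 5 appends to row 2. P = [[2, 3], [4, 5]].
Insert 1: 1 bumps 2 from row 1; 2 bumps 4 from row 2; 4 starts row 3. P = [[1, 3], [2, 5], [4]].

So P = [[1, 3], [2, 5], [4]].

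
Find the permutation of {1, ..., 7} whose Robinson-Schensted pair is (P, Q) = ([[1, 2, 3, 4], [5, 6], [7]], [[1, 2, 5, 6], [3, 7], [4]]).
1 7 5 2 3 6 4

Reverse the RSK construction: for i from n down to 1, find the cell of Q containing i, remove the entry at that cell from P, and reverse-bump it up through P; the value ejected from row 1 is w(i).

Step i=7: Q has 7 at row 2, column 2; remove 6 from row 2 of P and reverse-bump: 6 enters row 1 and ejects 4. So w(7) = 4. P is now [[1, 2, 3, 6], [5], [7]].
Step i=6: Q has 6 at row 1, column 4; remove that cell from P, ejecting 6. So w(6) = 6. P is now [[1, 2, 3], [5], [7]].
Step i=5: Q has 5 at row 1, column 3; remove that cell from P, ejecting 3. So w(5) = 3. P is now [[1, 2], [5], [7]].
Step i=4: Q has 4 at row 3, column 1; remove 7 from row 3 of P and reverse-bump: 7 enters row 2 and ejects 5; 5 enters row 1 and ejects 2. So w(4) = 2. P is now [[1, 5], [7]].
Step i=3: Q has 3 at row 2, column 1; remove 7 from row 2 of P and reverse-bump: 7 enters row 1 and ejects 5. So w(3) = 5. P is now [[1, 7]].
Step i=2: Q has 2 at row 1, column 2; remove that cell from P, ejecting 7. So w(2) = 7. P is now [[1]].
Step i=1: Q has 1 at row 1, column 1; remove that cell from P, ejecting 1. So w(1) = 1. P is now [].

So w = 1 7 5 2 3 6 4.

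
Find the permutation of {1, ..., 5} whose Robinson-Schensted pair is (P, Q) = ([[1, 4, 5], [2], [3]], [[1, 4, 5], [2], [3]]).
3 2 1 4 5

Reverse the RSK construction: for i from n down to 1, find the cell of Q containing i, remove the entry at that cell from P, and reverse-bump it up through P; the value ejected from row 1 is w(i).

Step i=5: Q has 5 at row 1, column 3; remove that cell from P, ejecting 5. So w(5) = 5. P is now [[1, 4], [2], [3]].
Step i=4: Q has 4 at row 1, column 2; remove that cell from P, ejecting 4. So w(4) = 4. P is now [[1], [2], [3]].
Step i=3: Q has 3 at row 3, column 1; remove 3 from row 3 of P and reverse-bump: 3 enters row 2 and ejects 2; 2 enters row 1 and ejects 1. So w(3) = 1. P is now [[2], [3]].
Step i=2: Q has 2 at row 2, column 1; remove 3 from row 2 of P and reverse-bump: 3 enters row 1 and ejects 2. So w(2) = 2. P is now [[3]].
Step i=1: Q has 1 at row 1, column 1; remove that cell from P, ejecting 3. So w(1) = 3. P is now [].

So w = 3 2 1 4 5.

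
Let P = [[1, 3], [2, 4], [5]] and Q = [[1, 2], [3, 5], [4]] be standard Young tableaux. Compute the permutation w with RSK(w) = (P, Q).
Reverse RSK: for i = n, n-1, ..., 1, locate i in Q, remove the corresponding corner cell from P, and reverse-bump its entry up through P; the value ejected from row 1 is w(i).

So w = 2 5 4 1 3.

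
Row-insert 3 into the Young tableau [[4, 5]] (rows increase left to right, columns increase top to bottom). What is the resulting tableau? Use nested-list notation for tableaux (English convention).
In row 1, 3 replaces 4 (the leftmost entry greater than 3); 4 is bumped to row 2. 4 starts a new row 2. The new tableau is [[3, 5], [4]].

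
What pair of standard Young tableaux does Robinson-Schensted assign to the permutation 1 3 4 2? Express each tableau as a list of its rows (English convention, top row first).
P = [[1, 2, 4], [3]], Q = [[1, 2, 3], [4]]

Insert each entry of the permutation into P by Schensted row insertion, recording in Q the position of each new cell.

Insert 1: appended to row 1. P = [[1]].
Insert 3: appended to row 1. P = [[1, 3]].
Insert 4: appended to row 1. P = [[1, 3, 4]].
Insert 2: 2 bumps 3 from row 1; 3 starts row 2. P = [[1, 2, 4], [3]].

So P = [[1, 2, 4], [3]], Q = [[1, 2, 3], [4]].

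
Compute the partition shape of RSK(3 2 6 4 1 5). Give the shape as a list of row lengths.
RSK row insertion gives P = [[1, 4, 5], [2, 6], [3]], which has shape [3, 2, 1].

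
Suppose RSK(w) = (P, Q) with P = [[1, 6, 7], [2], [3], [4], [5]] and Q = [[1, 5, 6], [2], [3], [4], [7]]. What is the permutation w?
Reverse the RSK construction: for i from n down to 1, find the cell of Q containing i, remove the entry at that cell from P, and reverse-bump it up through P; the value ejected from row 1 is w(i).

Step i=7: Q has 7 at row 5, column 1; remove 5 from row 5 of P and reverse-bump: 5 enters row 4 and ejects 4; 4 enters row 3 and ejects 3; 3 enters row 2 and ejects 2; 2 enters row 1 and ejects 1. So w(7) = 1. P is now [[2, 6, 7], [3], [4], [5]].
Step i=6: Q has 6 at row 1, column 3; remove that cell from P, ejecting 7. So w(6) = 7. P is now [[2, 6], [3], [4], [5]].
Step i=5: Q has 5 at row 1, column 2; remove that cell from P, ejecting 6. So w(5) = 6. P is now [[2], [3], [4], [5]].
Step i=4: Q has 4 at row 4, column 1; remove 5 from row 4 of P and reverse-bump: 5 enters row 3 and ejects 4; 4 enters row 2 and ejects 3; 3 enters row 1 and ejects 2. So w(4) = 2. P is now [[3], [4], [5]].
Step i=3: Q has 3 at row 3, column 1; remove 5 from row 3 of P and reverse-bump: 5 enters row 2 and ejects 4; 4 enters row 1 and ejects 3. So w(3) = 3. P is now [[4], [5]].
Step i=2: Q has 2 at row 2, column 1; remove 5 from row 2 of P and reverse-bump: 5 enters row 1 and ejects 4. So w(2) = 4. P is now [[5]].
Step i=1: Q has 1 at row 1, column 1; remove that cell from P, ejecting 5. So w(1) = 5. P is now [].

So w = 5 4 3 2 6 7 1.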